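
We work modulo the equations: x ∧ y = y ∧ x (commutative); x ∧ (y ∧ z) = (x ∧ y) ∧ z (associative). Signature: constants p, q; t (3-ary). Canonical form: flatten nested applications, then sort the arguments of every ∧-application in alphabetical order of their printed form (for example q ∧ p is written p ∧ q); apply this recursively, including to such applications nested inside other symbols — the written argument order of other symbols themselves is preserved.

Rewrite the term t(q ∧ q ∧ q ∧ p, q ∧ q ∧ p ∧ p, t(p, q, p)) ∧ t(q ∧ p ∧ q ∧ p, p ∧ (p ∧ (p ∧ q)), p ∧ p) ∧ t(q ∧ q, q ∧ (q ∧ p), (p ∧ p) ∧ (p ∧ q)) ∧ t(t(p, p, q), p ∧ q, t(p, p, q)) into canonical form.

Answer: t(p ∧ p ∧ q ∧ q, p ∧ p ∧ p ∧ q, p ∧ p) ∧ t(p ∧ q ∧ q ∧ q, p ∧ p ∧ q ∧ q, t(p, q, p)) ∧ t(q ∧ q, p ∧ q ∧ q, p ∧ p ∧ p ∧ q) ∧ t(t(p, p, q), p ∧ q, t(p, p, q))

Derivation:
Canonicalize subterm:  t(q ∧ q ∧ q ∧ p, q ∧ q ∧ p ∧ p, t(p, q, p))  →  t(p ∧ q ∧ q ∧ q, p ∧ p ∧ q ∧ q, t(p, q, p))
Simplify inside:  t(q ∧ p ∧ q ∧ p, p ∧ (p ∧ (p ∧ q)), p ∧ p)  →  t(p ∧ p ∧ q ∧ q, p ∧ p ∧ p ∧ q, p ∧ p)
Simplify inside:  t(q ∧ q, q ∧ (q ∧ p), (p ∧ p) ∧ (p ∧ q))  →  t(q ∧ q, p ∧ q ∧ q, p ∧ p ∧ p ∧ q)
Sort:  t(p ∧ p ∧ q ∧ q, p ∧ p ∧ p ∧ q, p ∧ p) ∧ t(p ∧ q ∧ q ∧ q, p ∧ p ∧ q ∧ q, t(p, q, p)) ∧ t(q ∧ q, p ∧ q ∧ q, p ∧ p ∧ p ∧ q) ∧ t(t(p, p, q), p ∧ q, t(p, p, q))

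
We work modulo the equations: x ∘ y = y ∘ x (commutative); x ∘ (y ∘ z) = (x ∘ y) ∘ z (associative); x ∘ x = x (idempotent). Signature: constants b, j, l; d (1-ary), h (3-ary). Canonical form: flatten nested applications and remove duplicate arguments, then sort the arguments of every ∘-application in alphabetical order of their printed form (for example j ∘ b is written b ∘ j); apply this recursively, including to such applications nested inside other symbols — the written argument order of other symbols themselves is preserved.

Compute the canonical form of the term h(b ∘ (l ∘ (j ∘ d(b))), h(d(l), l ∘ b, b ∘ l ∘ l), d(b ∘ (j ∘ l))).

Answer: h(b ∘ d(b) ∘ j ∘ l, h(d(l), b ∘ l, b ∘ l), d(b ∘ j ∘ l))

Derivation:
Focus inside:  b ∘ (l ∘ (j ∘ d(b)))
Un-nest:  b ∘ l ∘ j ∘ d(b)
Order the arguments:  b ∘ d(b) ∘ j ∘ l
Rebuild:  h(b ∘ d(b) ∘ j ∘ l, h(d(l), b ∘ l, b ∘ l), d(b ∘ j ∘ l))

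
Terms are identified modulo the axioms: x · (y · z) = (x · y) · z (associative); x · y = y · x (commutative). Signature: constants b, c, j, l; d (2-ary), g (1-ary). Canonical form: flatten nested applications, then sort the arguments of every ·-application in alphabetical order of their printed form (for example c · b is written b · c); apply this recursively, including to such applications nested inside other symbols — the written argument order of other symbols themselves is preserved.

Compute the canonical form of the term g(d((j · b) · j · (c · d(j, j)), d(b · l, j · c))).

Work inside:  (j · b) · j · (c · d(j, j))
Flatten:  j · b · j · c · d(j, j)
Sort arguments:  b · c · d(j, j) · j · j
Rebuild:  g(d(b · c · d(j, j) · j · j, d(b · l, c · j)))

Answer: g(d(b · c · d(j, j) · j · j, d(b · l, c · j)))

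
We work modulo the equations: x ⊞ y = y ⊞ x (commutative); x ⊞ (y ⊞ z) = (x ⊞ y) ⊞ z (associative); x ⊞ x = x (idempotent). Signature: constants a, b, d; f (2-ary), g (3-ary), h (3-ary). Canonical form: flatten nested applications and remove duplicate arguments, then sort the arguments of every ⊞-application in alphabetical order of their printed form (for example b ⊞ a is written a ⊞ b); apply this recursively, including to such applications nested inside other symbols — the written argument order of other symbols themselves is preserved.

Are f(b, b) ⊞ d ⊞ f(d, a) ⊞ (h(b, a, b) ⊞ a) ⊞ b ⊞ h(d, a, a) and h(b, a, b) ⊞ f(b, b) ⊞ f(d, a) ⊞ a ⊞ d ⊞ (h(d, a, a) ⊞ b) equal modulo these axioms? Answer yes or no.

Left:  f(b, b) ⊞ d ⊞ f(d, a) ⊞ (h(b, a, b) ⊞ a) ⊞ b ⊞ h(d, a, a)
  Merge nested applications:  f(b, b) ⊞ d ⊞ f(d, a) ⊞ h(b, a, b) ⊞ a ⊞ b ⊞ h(d, a, a)
  Order the arguments:  a ⊞ b ⊞ d ⊞ f(b, b) ⊞ f(d, a) ⊞ h(b, a, b) ⊞ h(d, a, a)
Right:  h(b, a, b) ⊞ f(b, b) ⊞ f(d, a) ⊞ a ⊞ d ⊞ (h(d, a, a) ⊞ b)
  Merge nested applications:  h(b, a, b) ⊞ f(b, b) ⊞ f(d, a) ⊞ a ⊞ d ⊞ h(d, a, a) ⊞ b
  Sort arguments:  a ⊞ b ⊞ d ⊞ f(b, b) ⊞ f(d, a) ⊞ h(b, a, b) ⊞ h(d, a, a)

Answer: yes — both canonical forms are a ⊞ b ⊞ d ⊞ f(b, b) ⊞ f(d, a) ⊞ h(b, a, b) ⊞ h(d, a, a)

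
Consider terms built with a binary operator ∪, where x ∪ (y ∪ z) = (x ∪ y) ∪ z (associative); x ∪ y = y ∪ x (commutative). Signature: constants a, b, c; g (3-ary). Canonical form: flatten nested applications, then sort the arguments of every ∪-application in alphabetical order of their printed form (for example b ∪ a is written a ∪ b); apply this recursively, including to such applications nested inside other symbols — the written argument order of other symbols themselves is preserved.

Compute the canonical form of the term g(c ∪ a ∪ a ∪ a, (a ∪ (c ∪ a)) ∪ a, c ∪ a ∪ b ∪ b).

Descend into:  (a ∪ (c ∪ a)) ∪ a
Flatten:  a ∪ c ∪ a ∪ a
Sort arguments:  a ∪ a ∪ a ∪ c
Rebuild:  g(a ∪ a ∪ a ∪ c, a ∪ a ∪ a ∪ c, a ∪ b ∪ b ∪ c)

Answer: g(a ∪ a ∪ a ∪ c, a ∪ a ∪ a ∪ c, a ∪ b ∪ b ∪ c)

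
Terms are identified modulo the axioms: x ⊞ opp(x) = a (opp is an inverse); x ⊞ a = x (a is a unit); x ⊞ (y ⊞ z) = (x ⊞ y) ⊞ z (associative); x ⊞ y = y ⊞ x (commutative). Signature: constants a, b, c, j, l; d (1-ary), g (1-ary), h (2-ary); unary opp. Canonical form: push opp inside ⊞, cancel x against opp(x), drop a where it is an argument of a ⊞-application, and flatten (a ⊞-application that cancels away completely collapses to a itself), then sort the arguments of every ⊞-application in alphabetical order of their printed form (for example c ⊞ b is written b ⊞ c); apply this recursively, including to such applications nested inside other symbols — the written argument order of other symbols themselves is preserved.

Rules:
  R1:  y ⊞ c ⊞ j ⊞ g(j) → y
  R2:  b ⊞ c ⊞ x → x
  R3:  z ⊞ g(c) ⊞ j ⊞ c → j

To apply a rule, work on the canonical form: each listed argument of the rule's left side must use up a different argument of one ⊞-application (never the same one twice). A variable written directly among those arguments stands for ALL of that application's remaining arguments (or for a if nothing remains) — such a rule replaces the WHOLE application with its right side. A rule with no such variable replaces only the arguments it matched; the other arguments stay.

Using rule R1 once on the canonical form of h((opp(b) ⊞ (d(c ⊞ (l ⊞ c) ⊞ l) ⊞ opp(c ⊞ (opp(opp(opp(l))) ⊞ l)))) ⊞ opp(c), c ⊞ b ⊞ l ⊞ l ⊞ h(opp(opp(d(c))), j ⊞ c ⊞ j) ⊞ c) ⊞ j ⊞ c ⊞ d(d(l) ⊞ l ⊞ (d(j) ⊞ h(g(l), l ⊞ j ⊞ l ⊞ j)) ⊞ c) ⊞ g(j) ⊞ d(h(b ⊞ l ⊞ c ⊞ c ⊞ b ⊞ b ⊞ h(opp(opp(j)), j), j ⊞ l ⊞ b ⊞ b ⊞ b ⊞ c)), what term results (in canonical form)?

Answer: d(c ⊞ d(j) ⊞ d(l) ⊞ h(g(l), j ⊞ j ⊞ l ⊞ l) ⊞ l) ⊞ d(h(b ⊞ b ⊞ b ⊞ c ⊞ c ⊞ h(j, j) ⊞ l, b ⊞ b ⊞ b ⊞ c ⊞ j ⊞ l)) ⊞ h(d(c ⊞ c ⊞ l ⊞ l) ⊞ opp(b) ⊞ opp(c) ⊞ opp(c), b ⊞ c ⊞ c ⊞ h(d(c), c ⊞ j ⊞ j) ⊞ l ⊞ l)

Derivation:
Canonical form:  c ⊞ d(c ⊞ d(j) ⊞ d(l) ⊞ h(g(l), j ⊞ j ⊞ l ⊞ l) ⊞ l) ⊞ d(h(b ⊞ b ⊞ b ⊞ c ⊞ c ⊞ h(j, j) ⊞ l, b ⊞ b ⊞ b ⊞ c ⊞ j ⊞ l)) ⊞ g(j) ⊞ h(d(c ⊞ c ⊞ l ⊞ l) ⊞ opp(b) ⊞ opp(c) ⊞ opp(c), b ⊞ c ⊞ c ⊞ h(d(c), c ⊞ j ⊞ j) ⊞ l ⊞ l) ⊞ j
Apply R1:  consuming c, g(j), j;  y := d(c ⊞ d(j) ⊞ d(l) ⊞ h(g(l), j ⊞ j ⊞ l ⊞ l) ⊞ l) ⊞ d(h(b ⊞ b ⊞ b ⊞ c ⊞ c ⊞ h(j, j) ⊞ l, b ⊞ b ⊞ b ⊞ c ⊞ j ⊞ l)) ⊞ h(d(c ⊞ c ⊞ l ⊞ l) ⊞ opp(b) ⊞ opp(c) ⊞ opp(c), b ⊞ c ⊞ c ⊞ h(d(c), c ⊞ j ⊞ j) ⊞ l ⊞ l)
Every leftover argument binds to the variable; the entire application is replaced.
Giving:  d(c ⊞ d(j) ⊞ d(l) ⊞ h(g(l), j ⊞ j ⊞ l ⊞ l) ⊞ l) ⊞ d(h(b ⊞ b ⊞ b ⊞ c ⊞ c ⊞ h(j, j) ⊞ l, b ⊞ b ⊞ b ⊞ c ⊞ j ⊞ l)) ⊞ h(d(c ⊞ c ⊞ l ⊞ l) ⊞ opp(b) ⊞ opp(c) ⊞ opp(c), b ⊞ c ⊞ c ⊞ h(d(c), c ⊞ j ⊞ j) ⊞ l ⊞ l)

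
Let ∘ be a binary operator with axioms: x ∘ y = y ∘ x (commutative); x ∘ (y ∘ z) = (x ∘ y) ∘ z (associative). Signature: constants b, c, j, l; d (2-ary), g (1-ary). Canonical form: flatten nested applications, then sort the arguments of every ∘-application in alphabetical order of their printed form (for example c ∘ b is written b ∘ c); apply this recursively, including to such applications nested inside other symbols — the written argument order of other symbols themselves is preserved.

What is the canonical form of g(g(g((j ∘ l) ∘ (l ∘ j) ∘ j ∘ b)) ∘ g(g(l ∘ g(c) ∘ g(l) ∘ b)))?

Answer: g(g(g(b ∘ g(c) ∘ g(l) ∘ l)) ∘ g(g(b ∘ j ∘ j ∘ j ∘ l ∘ l)))

Derivation:
Work inside:  g(g((j ∘ l) ∘ (l ∘ j) ∘ j ∘ b)) ∘ g(g(l ∘ g(c) ∘ g(l) ∘ b))
Canonicalize subterm:  g(g((j ∘ l) ∘ (l ∘ j) ∘ j ∘ b))  →  g(g(b ∘ j ∘ j ∘ j ∘ l ∘ l))
Canonicalize subterm:  g(g(l ∘ g(c) ∘ g(l) ∘ b))  →  g(g(b ∘ g(c) ∘ g(l) ∘ l))
Order the arguments:  g(g(b ∘ g(c) ∘ g(l) ∘ l)) ∘ g(g(b ∘ j ∘ j ∘ j ∘ l ∘ l))
Rebuild:  g(g(g(b ∘ g(c) ∘ g(l) ∘ l)) ∘ g(g(b ∘ j ∘ j ∘ j ∘ l ∘ l)))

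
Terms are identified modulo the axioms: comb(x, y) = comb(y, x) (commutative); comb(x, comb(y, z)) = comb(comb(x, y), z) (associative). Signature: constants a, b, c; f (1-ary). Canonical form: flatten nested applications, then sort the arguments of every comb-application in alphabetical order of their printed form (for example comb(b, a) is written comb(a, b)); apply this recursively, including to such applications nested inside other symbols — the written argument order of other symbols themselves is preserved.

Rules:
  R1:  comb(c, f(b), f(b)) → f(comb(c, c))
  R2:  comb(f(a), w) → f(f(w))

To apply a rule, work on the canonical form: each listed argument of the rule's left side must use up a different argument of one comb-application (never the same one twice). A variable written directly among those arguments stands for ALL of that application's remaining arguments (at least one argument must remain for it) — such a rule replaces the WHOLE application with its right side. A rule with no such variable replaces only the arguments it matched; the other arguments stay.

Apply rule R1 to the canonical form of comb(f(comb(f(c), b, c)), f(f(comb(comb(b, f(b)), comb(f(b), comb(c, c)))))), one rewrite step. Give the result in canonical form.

Answer: comb(f(comb(b, c, f(c))), f(f(comb(b, c, f(comb(c, c))))))

Derivation:
Canonical form:  comb(f(comb(b, c, f(c))), f(f(comb(b, c, c, f(b), f(b)))))
R1 matches:  uses c, f(b), f(b)
Giving:  comb(f(comb(b, c, f(c))), f(f(comb(b, c, f(comb(c, c))))))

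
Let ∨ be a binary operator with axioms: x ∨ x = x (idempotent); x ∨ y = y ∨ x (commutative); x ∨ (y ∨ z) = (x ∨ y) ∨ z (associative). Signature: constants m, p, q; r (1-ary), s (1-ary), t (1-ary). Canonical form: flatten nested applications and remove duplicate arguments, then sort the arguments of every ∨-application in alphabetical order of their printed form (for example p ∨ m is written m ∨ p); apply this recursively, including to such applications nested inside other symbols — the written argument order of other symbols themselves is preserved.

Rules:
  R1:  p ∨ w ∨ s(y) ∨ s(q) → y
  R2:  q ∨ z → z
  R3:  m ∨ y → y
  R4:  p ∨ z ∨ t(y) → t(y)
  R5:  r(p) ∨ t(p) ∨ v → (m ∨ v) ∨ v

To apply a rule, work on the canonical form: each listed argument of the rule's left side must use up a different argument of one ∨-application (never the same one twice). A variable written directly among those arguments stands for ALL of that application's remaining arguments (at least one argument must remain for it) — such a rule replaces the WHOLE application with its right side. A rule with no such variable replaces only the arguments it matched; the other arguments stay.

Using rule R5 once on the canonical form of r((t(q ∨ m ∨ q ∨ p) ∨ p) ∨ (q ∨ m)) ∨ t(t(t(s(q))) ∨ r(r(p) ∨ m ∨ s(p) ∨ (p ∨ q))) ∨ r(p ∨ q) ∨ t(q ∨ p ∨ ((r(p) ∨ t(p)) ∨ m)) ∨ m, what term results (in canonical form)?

Canonical form:  m ∨ r(m ∨ p ∨ q ∨ t(m ∨ p ∨ q)) ∨ r(p ∨ q) ∨ t(m ∨ p ∨ q ∨ r(p) ∨ t(p)) ∨ t(r(m ∨ p ∨ q ∨ r(p) ∨ s(p)) ∨ t(t(s(q))))
Match R5:  consume r(p), t(p);  v := m ∨ p ∨ q
Every leftover argument binds to the variable; the entire application is replaced.
Result:  m ∨ r(m ∨ p ∨ q ∨ t(m ∨ p ∨ q)) ∨ r(p ∨ q) ∨ t(m ∨ p ∨ q) ∨ t(r(m ∨ p ∨ q ∨ r(p) ∨ s(p)) ∨ t(t(s(q))))

Answer: m ∨ r(m ∨ p ∨ q ∨ t(m ∨ p ∨ q)) ∨ r(p ∨ q) ∨ t(m ∨ p ∨ q) ∨ t(r(m ∨ p ∨ q ∨ r(p) ∨ s(p)) ∨ t(t(s(q))))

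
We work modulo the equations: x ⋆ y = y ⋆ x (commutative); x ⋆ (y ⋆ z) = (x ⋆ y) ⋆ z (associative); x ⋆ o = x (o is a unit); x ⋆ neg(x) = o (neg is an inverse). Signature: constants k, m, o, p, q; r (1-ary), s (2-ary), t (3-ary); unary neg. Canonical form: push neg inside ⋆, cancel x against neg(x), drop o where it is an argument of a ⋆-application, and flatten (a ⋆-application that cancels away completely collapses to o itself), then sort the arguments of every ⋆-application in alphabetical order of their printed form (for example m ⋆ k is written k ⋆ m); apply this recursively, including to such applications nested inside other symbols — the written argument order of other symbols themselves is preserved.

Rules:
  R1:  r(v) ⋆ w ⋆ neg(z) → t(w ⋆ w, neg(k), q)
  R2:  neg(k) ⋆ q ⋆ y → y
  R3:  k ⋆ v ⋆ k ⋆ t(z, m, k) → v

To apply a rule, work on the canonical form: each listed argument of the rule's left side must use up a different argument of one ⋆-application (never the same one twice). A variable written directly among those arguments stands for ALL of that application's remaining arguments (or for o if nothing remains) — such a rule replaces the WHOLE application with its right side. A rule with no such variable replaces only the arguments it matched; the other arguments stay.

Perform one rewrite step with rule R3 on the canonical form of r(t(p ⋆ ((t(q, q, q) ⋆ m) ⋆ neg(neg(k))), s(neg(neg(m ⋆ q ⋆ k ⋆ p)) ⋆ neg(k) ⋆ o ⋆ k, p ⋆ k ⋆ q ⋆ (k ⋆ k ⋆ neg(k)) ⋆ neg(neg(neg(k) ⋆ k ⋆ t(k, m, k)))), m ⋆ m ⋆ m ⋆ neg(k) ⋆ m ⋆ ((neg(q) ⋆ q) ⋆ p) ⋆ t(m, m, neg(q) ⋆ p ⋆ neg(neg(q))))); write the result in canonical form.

Canonical form:  r(t(k ⋆ m ⋆ p ⋆ t(q, q, q), s(k ⋆ m ⋆ p ⋆ q, k ⋆ k ⋆ p ⋆ q ⋆ t(k, m, k)), m ⋆ m ⋆ m ⋆ m ⋆ neg(k) ⋆ p ⋆ t(m, m, p)))
Match R3:  consume k, k, t(k, m, k);  v := p ⋆ q, z := k
The extension variable absorbs all remaining arguments, so the whole application is rewritten.
New term:  r(t(k ⋆ m ⋆ p ⋆ t(q, q, q), s(k ⋆ m ⋆ p ⋆ q, p ⋆ q), m ⋆ m ⋆ m ⋆ m ⋆ neg(k) ⋆ p ⋆ t(m, m, p)))

Answer: r(t(k ⋆ m ⋆ p ⋆ t(q, q, q), s(k ⋆ m ⋆ p ⋆ q, p ⋆ q), m ⋆ m ⋆ m ⋆ m ⋆ neg(k) ⋆ p ⋆ t(m, m, p)))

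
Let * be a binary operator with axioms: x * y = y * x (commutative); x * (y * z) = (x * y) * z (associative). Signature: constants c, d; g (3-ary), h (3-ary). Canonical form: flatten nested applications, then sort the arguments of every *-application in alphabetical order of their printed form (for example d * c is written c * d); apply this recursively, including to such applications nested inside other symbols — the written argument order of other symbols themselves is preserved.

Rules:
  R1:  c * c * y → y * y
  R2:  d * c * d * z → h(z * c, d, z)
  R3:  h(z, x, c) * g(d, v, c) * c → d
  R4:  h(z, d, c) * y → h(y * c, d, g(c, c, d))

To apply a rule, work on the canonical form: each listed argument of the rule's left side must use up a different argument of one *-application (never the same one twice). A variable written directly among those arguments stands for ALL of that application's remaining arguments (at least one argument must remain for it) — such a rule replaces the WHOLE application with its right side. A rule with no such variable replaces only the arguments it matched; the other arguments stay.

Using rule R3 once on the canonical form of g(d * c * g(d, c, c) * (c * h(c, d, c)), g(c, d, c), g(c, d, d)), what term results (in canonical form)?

Canonical form:  g(c * c * d * g(d, c, c) * h(c, d, c), g(c, d, c), g(c, d, d))
Apply R3:  consuming c, g(d, c, c), h(c, d, c);  v := c, x := d, z := c
Result:  g(c * d * d, g(c, d, c), g(c, d, d))

Answer: g(c * d * d, g(c, d, c), g(c, d, d))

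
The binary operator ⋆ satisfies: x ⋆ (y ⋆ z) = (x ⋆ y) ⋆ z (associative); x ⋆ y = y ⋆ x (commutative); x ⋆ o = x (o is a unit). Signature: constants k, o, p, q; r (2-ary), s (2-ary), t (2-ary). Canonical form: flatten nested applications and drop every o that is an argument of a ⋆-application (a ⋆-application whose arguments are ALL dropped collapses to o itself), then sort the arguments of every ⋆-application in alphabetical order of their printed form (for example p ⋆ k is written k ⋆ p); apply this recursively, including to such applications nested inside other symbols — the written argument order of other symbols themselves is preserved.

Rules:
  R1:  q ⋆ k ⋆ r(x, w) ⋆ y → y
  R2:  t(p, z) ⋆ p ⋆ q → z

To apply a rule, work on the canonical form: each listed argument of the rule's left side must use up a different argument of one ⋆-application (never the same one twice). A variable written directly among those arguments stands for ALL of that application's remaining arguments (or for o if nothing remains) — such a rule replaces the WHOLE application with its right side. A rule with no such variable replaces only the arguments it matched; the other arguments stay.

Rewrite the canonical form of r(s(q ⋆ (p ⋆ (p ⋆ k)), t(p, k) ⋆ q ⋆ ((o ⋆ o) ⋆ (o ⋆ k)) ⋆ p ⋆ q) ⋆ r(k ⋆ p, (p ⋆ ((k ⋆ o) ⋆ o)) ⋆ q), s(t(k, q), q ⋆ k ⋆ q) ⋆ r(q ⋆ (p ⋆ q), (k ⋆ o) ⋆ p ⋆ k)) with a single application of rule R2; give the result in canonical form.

Canonical form:  r(r(k ⋆ p, k ⋆ p ⋆ q) ⋆ s(k ⋆ p ⋆ p ⋆ q, k ⋆ p ⋆ q ⋆ q ⋆ t(p, k)), r(p ⋆ q ⋆ q, k ⋆ k ⋆ p) ⋆ s(t(k, q), k ⋆ q ⋆ q))
Match R2:  consume p, q, t(p, k);  z := k
New term:  r(r(k ⋆ p, k ⋆ p ⋆ q) ⋆ s(k ⋆ p ⋆ p ⋆ q, k ⋆ k ⋆ q), r(p ⋆ q ⋆ q, k ⋆ k ⋆ p) ⋆ s(t(k, q), k ⋆ q ⋆ q))

Answer: r(r(k ⋆ p, k ⋆ p ⋆ q) ⋆ s(k ⋆ p ⋆ p ⋆ q, k ⋆ k ⋆ q), r(p ⋆ q ⋆ q, k ⋆ k ⋆ p) ⋆ s(t(k, q), k ⋆ q ⋆ q))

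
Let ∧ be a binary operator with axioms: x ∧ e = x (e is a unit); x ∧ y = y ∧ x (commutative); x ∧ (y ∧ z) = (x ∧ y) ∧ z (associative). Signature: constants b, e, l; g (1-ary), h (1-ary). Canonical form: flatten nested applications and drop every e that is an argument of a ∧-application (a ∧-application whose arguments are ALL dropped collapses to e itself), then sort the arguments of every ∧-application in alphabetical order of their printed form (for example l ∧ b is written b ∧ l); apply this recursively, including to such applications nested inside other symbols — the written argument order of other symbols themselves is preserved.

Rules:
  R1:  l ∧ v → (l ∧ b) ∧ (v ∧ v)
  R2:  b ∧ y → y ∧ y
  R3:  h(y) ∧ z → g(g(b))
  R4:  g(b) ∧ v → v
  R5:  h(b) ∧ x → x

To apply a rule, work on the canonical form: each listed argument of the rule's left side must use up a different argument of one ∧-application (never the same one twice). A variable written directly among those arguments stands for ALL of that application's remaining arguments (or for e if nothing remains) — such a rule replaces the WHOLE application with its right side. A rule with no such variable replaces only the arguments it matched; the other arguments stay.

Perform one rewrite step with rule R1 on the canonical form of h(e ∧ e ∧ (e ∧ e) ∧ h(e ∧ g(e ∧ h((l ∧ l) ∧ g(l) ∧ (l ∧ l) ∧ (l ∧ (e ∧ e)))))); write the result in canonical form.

Answer: h(h(g(h(b ∧ g(l) ∧ g(l) ∧ l ∧ l ∧ l ∧ l ∧ l ∧ l ∧ l ∧ l ∧ l))))

Derivation:
Canonical form:  h(h(g(h(g(l) ∧ l ∧ l ∧ l ∧ l ∧ l))))
Match R1:  consume l;  v := g(l) ∧ l ∧ l ∧ l ∧ l
The variable takes the whole remainder — replace the entire application.
Giving:  h(h(g(h(b ∧ g(l) ∧ g(l) ∧ l ∧ l ∧ l ∧ l ∧ l ∧ l ∧ l ∧ l ∧ l))))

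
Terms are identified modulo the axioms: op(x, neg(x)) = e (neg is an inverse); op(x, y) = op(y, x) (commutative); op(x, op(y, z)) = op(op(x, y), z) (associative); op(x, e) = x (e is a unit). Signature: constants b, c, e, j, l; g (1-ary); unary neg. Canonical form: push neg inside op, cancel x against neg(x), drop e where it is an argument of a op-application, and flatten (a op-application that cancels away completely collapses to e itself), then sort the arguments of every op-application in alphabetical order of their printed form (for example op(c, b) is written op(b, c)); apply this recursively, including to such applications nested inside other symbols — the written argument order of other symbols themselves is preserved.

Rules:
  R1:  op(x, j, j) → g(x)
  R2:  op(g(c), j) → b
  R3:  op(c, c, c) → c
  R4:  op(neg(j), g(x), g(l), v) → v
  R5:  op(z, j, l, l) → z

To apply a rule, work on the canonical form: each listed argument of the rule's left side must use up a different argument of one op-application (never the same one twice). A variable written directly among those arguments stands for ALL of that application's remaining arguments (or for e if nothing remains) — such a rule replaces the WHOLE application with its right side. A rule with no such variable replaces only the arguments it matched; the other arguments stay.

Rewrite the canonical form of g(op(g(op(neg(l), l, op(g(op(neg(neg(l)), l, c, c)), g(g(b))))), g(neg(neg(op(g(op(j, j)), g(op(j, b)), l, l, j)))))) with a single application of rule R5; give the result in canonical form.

Answer: g(op(g(op(g(g(b)), g(op(c, c, l, l)))), g(op(g(op(b, j)), g(op(j, j))))))

Derivation:
Canonical form:  g(op(g(op(g(g(b)), g(op(c, c, l, l)))), g(op(g(op(b, j)), g(op(j, j)), j, l, l))))
R5 matches:  uses j, l, l;  z := op(g(op(b, j)), g(op(j, j)))
Every leftover argument binds to the variable; the entire application is replaced.
Result:  g(op(g(op(g(g(b)), g(op(c, c, l, l)))), g(op(g(op(b, j)), g(op(j, j))))))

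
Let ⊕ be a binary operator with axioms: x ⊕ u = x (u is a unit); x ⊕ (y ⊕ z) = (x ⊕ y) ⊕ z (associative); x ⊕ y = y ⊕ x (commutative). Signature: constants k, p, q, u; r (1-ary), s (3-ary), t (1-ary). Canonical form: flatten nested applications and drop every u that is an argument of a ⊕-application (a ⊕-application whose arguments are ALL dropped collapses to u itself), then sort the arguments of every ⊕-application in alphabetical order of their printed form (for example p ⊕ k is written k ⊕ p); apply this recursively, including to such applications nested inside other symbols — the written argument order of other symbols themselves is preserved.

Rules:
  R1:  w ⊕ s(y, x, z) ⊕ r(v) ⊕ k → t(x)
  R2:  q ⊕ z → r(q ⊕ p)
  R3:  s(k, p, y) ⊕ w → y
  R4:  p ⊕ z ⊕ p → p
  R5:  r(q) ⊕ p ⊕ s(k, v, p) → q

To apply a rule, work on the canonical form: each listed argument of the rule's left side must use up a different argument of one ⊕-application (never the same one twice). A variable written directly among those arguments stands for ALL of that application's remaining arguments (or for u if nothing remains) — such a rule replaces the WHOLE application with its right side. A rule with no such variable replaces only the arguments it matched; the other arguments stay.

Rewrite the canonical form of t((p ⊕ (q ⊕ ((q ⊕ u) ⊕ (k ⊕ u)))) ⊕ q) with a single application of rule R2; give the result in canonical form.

Canonical form:  t(k ⊕ p ⊕ q ⊕ q ⊕ q)
Match R2:  consume q;  z := k ⊕ p ⊕ q ⊕ q
Every leftover argument binds to the variable; the entire application is replaced.
Giving:  t(r(p ⊕ q))

Answer: t(r(p ⊕ q))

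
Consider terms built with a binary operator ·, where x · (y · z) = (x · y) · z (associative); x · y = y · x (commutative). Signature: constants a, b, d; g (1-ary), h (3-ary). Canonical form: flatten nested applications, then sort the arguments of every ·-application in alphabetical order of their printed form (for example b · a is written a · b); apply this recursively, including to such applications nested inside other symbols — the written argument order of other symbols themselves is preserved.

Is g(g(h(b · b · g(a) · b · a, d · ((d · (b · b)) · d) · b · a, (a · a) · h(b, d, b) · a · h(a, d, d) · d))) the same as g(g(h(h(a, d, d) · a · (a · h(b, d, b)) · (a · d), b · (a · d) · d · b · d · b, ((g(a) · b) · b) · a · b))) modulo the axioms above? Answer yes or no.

Left:  g(g(h(b · b · g(a) · b · a, d · ((d · (b · b)) · d) · b · a, (a · a) · h(b, d, b) · a · h(a, d, d) · d)))
  Focus inside:  (a · a) · h(b, d, b) · a · h(a, d, d) · d
  Un-nest:  a · a · h(b, d, b) · a · h(a, d, d) · d
  Sort:  a · a · a · d · h(a, d, d) · h(b, d, b)
  Put back:  g(g(h(a · b · b · b · g(a), a · b · b · b · d · d · d, a · a · a · d · h(a, d, d) · h(b, d, b))))
Right:  g(g(h(h(a, d, d) · a · (a · h(b, d, b)) · (a · d), b · (a · d) · d · b · d · b, ((g(a) · b) · b) · a · b)))
  Focus inside:  h(a, d, d) · a · (a · h(b, d, b)) · (a · d)
  Flatten:  h(a, d, d) · a · a · h(b, d, b) · a · d
  Sort:  a · a · a · d · h(a, d, d) · h(b, d, b)
  Reassemble:  g(g(h(a · a · a · d · h(a, d, d) · h(b, d, b), a · b · b · b · d · d · d, a · b · b · b · g(a))))

Answer: no — g(g(h(a · b · b · b · g(a), a · b · b · b · d · d · d, a · a · a · d · h(a, d, d) · h(b, d, b)))) vs g(g(h(a · a · a · d · h(a, d, d) · h(b, d, b), a · b · b · b · d · d · d, a · b · b · b · g(a))))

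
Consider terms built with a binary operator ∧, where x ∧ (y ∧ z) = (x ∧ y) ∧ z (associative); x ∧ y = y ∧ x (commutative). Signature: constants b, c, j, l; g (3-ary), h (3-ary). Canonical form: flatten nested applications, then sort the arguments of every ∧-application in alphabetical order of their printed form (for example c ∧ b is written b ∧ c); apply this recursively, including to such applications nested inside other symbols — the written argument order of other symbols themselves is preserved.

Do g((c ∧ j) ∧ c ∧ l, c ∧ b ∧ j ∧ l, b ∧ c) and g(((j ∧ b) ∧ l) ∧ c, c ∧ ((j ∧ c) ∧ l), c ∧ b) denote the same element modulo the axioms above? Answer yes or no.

Answer: no — g(c ∧ c ∧ j ∧ l, b ∧ c ∧ j ∧ l, b ∧ c) vs g(b ∧ c ∧ j ∧ l, c ∧ c ∧ j ∧ l, b ∧ c)

Derivation:
Left:  g((c ∧ j) ∧ c ∧ l, c ∧ b ∧ j ∧ l, b ∧ c)
  Focus inside:  (c ∧ j) ∧ c ∧ l
  Un-nest:  c ∧ j ∧ c ∧ l
  Order the arguments:  c ∧ c ∧ j ∧ l
  Rebuild:  g(c ∧ c ∧ j ∧ l, b ∧ c ∧ j ∧ l, b ∧ c)
Right:  g(((j ∧ b) ∧ l) ∧ c, c ∧ ((j ∧ c) ∧ l), c ∧ b)
  Focus inside:  c ∧ ((j ∧ c) ∧ l)
  Flatten:  c ∧ j ∧ c ∧ l
  Order the arguments:  c ∧ c ∧ j ∧ l
  Reassemble:  g(b ∧ c ∧ j ∧ l, c ∧ c ∧ j ∧ l, b ∧ c)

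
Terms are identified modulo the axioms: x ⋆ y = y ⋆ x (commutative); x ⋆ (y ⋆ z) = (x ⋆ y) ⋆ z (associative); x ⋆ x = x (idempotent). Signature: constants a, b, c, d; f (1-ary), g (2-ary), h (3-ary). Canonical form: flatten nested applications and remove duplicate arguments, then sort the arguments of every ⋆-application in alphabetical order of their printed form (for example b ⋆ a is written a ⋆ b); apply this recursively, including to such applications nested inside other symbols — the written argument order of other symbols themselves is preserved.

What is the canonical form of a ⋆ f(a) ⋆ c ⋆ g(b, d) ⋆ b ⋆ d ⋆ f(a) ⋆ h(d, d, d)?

Answer: a ⋆ b ⋆ c ⋆ d ⋆ f(a) ⋆ g(b, d) ⋆ h(d, d, d)

Derivation:
Drop duplicates:  drop duplicate f(a)
Sort arguments:  a ⋆ b ⋆ c ⋆ d ⋆ f(a) ⋆ g(b, d) ⋆ h(d, d, d)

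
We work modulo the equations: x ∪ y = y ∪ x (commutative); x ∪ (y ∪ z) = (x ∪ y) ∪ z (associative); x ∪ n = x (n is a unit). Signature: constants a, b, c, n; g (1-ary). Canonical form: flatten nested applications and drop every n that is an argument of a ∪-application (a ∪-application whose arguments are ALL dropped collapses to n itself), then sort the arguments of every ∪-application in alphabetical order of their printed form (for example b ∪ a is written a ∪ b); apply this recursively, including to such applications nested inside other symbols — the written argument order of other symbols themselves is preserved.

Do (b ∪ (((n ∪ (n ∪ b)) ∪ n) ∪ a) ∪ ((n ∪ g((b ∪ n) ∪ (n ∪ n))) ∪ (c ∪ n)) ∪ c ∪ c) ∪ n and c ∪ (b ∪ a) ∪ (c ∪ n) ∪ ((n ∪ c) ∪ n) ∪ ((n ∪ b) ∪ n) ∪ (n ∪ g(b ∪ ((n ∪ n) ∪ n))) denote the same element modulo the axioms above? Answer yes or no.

Left:  (b ∪ (((n ∪ (n ∪ b)) ∪ n) ∪ a) ∪ ((n ∪ g((b ∪ n) ∪ (n ∪ n))) ∪ (c ∪ n)) ∪ c ∪ c) ∪ n
  Un-nest:  b ∪ n ∪ n ∪ b ∪ n ∪ a ∪ n ∪ g((b ∪ n) ∪ (n ∪ n)) ∪ c ∪ n ∪ c ∪ c ∪ n
  Inside:  g((b ∪ n) ∪ (n ∪ n))  →  g(b)
  Units out:  drop n (×6)
  Order the arguments:  a ∪ b ∪ b ∪ c ∪ c ∪ c ∪ g(b)
Right:  c ∪ (b ∪ a) ∪ (c ∪ n) ∪ ((n ∪ c) ∪ n) ∪ ((n ∪ b) ∪ n) ∪ (n ∪ g(b ∪ ((n ∪ n) ∪ n)))
  Flatten:  c ∪ b ∪ a ∪ c ∪ n ∪ n ∪ c ∪ n ∪ n ∪ b ∪ n ∪ n ∪ g(b ∪ ((n ∪ n) ∪ n))
  Canonicalize subterm:  g(b ∪ ((n ∪ n) ∪ n))  →  g(b)
  Drop the unit:  drop n (×6)
  Sort:  a ∪ b ∪ b ∪ c ∪ c ∪ c ∪ g(b)

Answer: yes — both canonical forms are a ∪ b ∪ b ∪ c ∪ c ∪ c ∪ g(b)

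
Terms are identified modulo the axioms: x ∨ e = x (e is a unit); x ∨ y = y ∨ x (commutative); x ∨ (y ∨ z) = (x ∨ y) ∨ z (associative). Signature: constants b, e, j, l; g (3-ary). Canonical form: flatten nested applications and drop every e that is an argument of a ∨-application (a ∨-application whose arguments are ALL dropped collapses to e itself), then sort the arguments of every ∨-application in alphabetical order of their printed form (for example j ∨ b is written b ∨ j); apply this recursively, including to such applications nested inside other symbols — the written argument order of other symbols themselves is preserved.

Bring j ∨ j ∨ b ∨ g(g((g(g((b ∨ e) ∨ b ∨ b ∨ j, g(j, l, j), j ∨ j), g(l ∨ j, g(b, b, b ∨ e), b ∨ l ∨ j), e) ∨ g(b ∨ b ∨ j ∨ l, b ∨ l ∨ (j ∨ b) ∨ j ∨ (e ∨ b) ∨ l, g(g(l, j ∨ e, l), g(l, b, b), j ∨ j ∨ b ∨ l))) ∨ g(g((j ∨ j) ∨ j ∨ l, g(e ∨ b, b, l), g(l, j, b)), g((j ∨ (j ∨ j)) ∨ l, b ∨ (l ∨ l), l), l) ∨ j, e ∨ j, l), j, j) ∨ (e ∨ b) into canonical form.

Answer: b ∨ b ∨ g(g(g(b ∨ b ∨ j ∨ l, b ∨ b ∨ b ∨ j ∨ j ∨ l ∨ l, g(g(l, j, l), g(l, b, b), b ∨ j ∨ j ∨ l)) ∨ g(g(b ∨ b ∨ b ∨ j, g(j, l, j), j ∨ j), g(j ∨ l, g(b, b, b), b ∨ j ∨ l), e) ∨ g(g(j ∨ j ∨ j ∨ l, g(b, b, l), g(l, j, b)), g(j ∨ j ∨ j ∨ l, b ∨ l ∨ l, l), l) ∨ j, j, l), j, j) ∨ j ∨ j

Derivation:
Merge nested applications:  j ∨ j ∨ b ∨ g(g((g(g((b ∨ e) ∨ b ∨ b ∨ j, g(j, l, j), j ∨ j), g(l ∨ j, g(b, b, b ∨ e), b ∨ l ∨ j), e) ∨ g(b ∨ b ∨ j ∨ l, b ∨ l ∨ (j ∨ b) ∨ j ∨ (e ∨ b) ∨ l, g(g(l, j ∨ e, l), g(l, b, b), j ∨ j ∨ b ∨ l))) ∨ g(g((j ∨ j) ∨ j ∨ l, g(e ∨ b, b, l), g(l, j, b)), g((j ∨ (j ∨ j)) ∨ l, b ∨ (l ∨ l), l), l) ∨ j, e ∨ j, l), j, j) ∨ e ∨ b
Inside:  g(g((g(g((b ∨ e) ∨ b ∨ b ∨ j, g(j, l, j), j ∨ j), g(l ∨ j, g(b, b, b ∨ e), b ∨ l ∨ j), e) ∨ g(b ∨ b ∨ j ∨ l, b ∨ l ∨ (j ∨ b) ∨ j ∨ (e ∨ b) ∨ l, g(g(l, j ∨ e, l), g(l, b, b), j ∨ j ∨ b ∨ l))) ∨ g(g((j ∨ j) ∨ j ∨ l, g(e ∨ b, b, l), g(l, j, b)), g((j ∨ (j ∨ j)) ∨ l, b ∨ (l ∨ l), l), l) ∨ j, e ∨ j, l), j, j)  →  g(g(g(b ∨ b ∨ j ∨ l, b ∨ b ∨ b ∨ j ∨ j ∨ l ∨ l, g(g(l, j, l), g(l, b, b), b ∨ j ∨ j ∨ l)) ∨ g(g(b ∨ b ∨ b ∨ j, g(j, l, j), j ∨ j), g(j ∨ l, g(b, b, b), b ∨ j ∨ l), e) ∨ g(g(j ∨ j ∨ j ∨ l, g(b, b, l), g(l, j, b)), g(j ∨ j ∨ j ∨ l, b ∨ l ∨ l, l), l) ∨ j, j, l), j, j)
Units out:  drop e
Sort arguments:  b ∨ b ∨ g(g(g(b ∨ b ∨ j ∨ l, b ∨ b ∨ b ∨ j ∨ j ∨ l ∨ l, g(g(l, j, l), g(l, b, b), b ∨ j ∨ j ∨ l)) ∨ g(g(b ∨ b ∨ b ∨ j, g(j, l, j), j ∨ j), g(j ∨ l, g(b, b, b), b ∨ j ∨ l), e) ∨ g(g(j ∨ j ∨ j ∨ l, g(b, b, l), g(l, j, b)), g(j ∨ j ∨ j ∨ l, b ∨ l ∨ l, l), l) ∨ j, j, l), j, j) ∨ j ∨ j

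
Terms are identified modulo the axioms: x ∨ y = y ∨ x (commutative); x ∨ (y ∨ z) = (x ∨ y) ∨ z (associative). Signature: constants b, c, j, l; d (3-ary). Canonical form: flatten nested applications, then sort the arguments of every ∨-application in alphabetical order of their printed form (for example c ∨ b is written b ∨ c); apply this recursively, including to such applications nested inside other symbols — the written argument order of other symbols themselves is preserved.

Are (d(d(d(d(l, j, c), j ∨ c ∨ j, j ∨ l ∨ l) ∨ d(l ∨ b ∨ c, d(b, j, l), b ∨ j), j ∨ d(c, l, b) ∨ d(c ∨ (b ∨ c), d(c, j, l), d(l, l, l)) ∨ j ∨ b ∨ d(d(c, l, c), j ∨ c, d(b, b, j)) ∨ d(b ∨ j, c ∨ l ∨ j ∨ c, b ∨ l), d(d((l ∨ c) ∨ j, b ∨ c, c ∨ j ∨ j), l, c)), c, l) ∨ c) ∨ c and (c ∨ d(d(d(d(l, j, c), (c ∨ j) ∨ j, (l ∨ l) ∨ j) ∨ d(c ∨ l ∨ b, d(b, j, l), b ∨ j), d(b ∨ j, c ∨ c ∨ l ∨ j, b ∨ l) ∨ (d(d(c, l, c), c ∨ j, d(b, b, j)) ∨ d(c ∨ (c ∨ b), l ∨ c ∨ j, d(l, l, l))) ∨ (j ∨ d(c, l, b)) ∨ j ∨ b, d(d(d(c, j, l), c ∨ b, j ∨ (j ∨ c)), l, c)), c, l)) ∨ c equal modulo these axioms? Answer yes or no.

Answer: no — c ∨ c ∨ d(d(d(b ∨ c ∨ l, d(b, j, l), b ∨ j) ∨ d(d(l, j, c), c ∨ j ∨ j, j ∨ l ∨ l), b ∨ d(b ∨ c ∨ c, d(c, j, l), d(l, l, l)) ∨ d(b ∨ j, c ∨ c ∨ j ∨ l, b ∨ l) ∨ d(c, l, b) ∨ d(d(c, l, c), c ∨ j, d(b, b, j)) ∨ j ∨ j, d(d(c ∨ j ∨ l, b ∨ c, c ∨ j ∨ j), l, c)), c, l) vs c ∨ c ∨ d(d(d(b ∨ c ∨ l, d(b, j, l), b ∨ j) ∨ d(d(l, j, c), c ∨ j ∨ j, j ∨ l ∨ l), b ∨ d(b ∨ c ∨ c, c ∨ j ∨ l, d(l, l, l)) ∨ d(b ∨ j, c ∨ c ∨ j ∨ l, b ∨ l) ∨ d(c, l, b) ∨ d(d(c, l, c), c ∨ j, d(b, b, j)) ∨ j ∨ j, d(d(d(c, j, l), b ∨ c, c ∨ j ∨ j), l, c)), c, l)

Derivation:
Left:  (d(d(d(d(l, j, c), j ∨ c ∨ j, j ∨ l ∨ l) ∨ d(l ∨ b ∨ c, d(b, j, l), b ∨ j), j ∨ d(c, l, b) ∨ d(c ∨ (b ∨ c), d(c, j, l), d(l, l, l)) ∨ j ∨ b ∨ d(d(c, l, c), j ∨ c, d(b, b, j)) ∨ d(b ∨ j, c ∨ l ∨ j ∨ c, b ∨ l), d(d((l ∨ c) ∨ j, b ∨ c, c ∨ j ∨ j), l, c)), c, l) ∨ c) ∨ c
  Flatten:  d(d(d(d(l, j, c), j ∨ c ∨ j, j ∨ l ∨ l) ∨ d(l ∨ b ∨ c, d(b, j, l), b ∨ j), j ∨ d(c, l, b) ∨ d(c ∨ (b ∨ c), d(c, j, l), d(l, l, l)) ∨ j ∨ b ∨ d(d(c, l, c), j ∨ c, d(b, b, j)) ∨ d(b ∨ j, c ∨ l ∨ j ∨ c, b ∨ l), d(d((l ∨ c) ∨ j, b ∨ c, c ∨ j ∨ j), l, c)), c, l) ∨ c ∨ c
  Canonicalize subterm:  d(d(d(d(l, j, c), j ∨ c ∨ j, j ∨ l ∨ l) ∨ d(l ∨ b ∨ c, d(b, j, l), b ∨ j), j ∨ d(c, l, b) ∨ d(c ∨ (b ∨ c), d(c, j, l), d(l, l, l)) ∨ j ∨ b ∨ d(d(c, l, c), j ∨ c, d(b, b, j)) ∨ d(b ∨ j, c ∨ l ∨ j ∨ c, b ∨ l), d(d((l ∨ c) ∨ j, b ∨ c, c ∨ j ∨ j), l, c)), c, l)  →  d(d(d(b ∨ c ∨ l, d(b, j, l), b ∨ j) ∨ d(d(l, j, c), c ∨ j ∨ j, j ∨ l ∨ l), b ∨ d(b ∨ c ∨ c, d(c, j, l), d(l, l, l)) ∨ d(b ∨ j, c ∨ c ∨ j ∨ l, b ∨ l) ∨ d(c, l, b) ∨ d(d(c, l, c), c ∨ j, d(b, b, j)) ∨ j ∨ j, d(d(c ∨ j ∨ l, b ∨ c, c ∨ j ∨ j), l, c)), c, l)
  Order the arguments:  c ∨ c ∨ d(d(d(b ∨ c ∨ l, d(b, j, l), b ∨ j) ∨ d(d(l, j, c), c ∨ j ∨ j, j ∨ l ∨ l), b ∨ d(b ∨ c ∨ c, d(c, j, l), d(l, l, l)) ∨ d(b ∨ j, c ∨ c ∨ j ∨ l, b ∨ l) ∨ d(c, l, b) ∨ d(d(c, l, c), c ∨ j, d(b, b, j)) ∨ j ∨ j, d(d(c ∨ j ∨ l, b ∨ c, c ∨ j ∨ j), l, c)), c, l)
Right:  (c ∨ d(d(d(d(l, j, c), (c ∨ j) ∨ j, (l ∨ l) ∨ j) ∨ d(c ∨ l ∨ b, d(b, j, l), b ∨ j), d(b ∨ j, c ∨ c ∨ l ∨ j, b ∨ l) ∨ (d(d(c, l, c), c ∨ j, d(b, b, j)) ∨ d(c ∨ (c ∨ b), l ∨ c ∨ j, d(l, l, l))) ∨ (j ∨ d(c, l, b)) ∨ j ∨ b, d(d(d(c, j, l), c ∨ b, j ∨ (j ∨ c)), l, c)), c, l)) ∨ c
  Un-nest:  c ∨ d(d(d(d(l, j, c), (c ∨ j) ∨ j, (l ∨ l) ∨ j) ∨ d(c ∨ l ∨ b, d(b, j, l), b ∨ j), d(b ∨ j, c ∨ c ∨ l ∨ j, b ∨ l) ∨ (d(d(c, l, c), c ∨ j, d(b, b, j)) ∨ d(c ∨ (c ∨ b), l ∨ c ∨ j, d(l, l, l))) ∨ (j ∨ d(c, l, b)) ∨ j ∨ b, d(d(d(c, j, l), c ∨ b, j ∨ (j ∨ c)), l, c)), c, l) ∨ c
  Inside:  d(d(d(d(l, j, c), (c ∨ j) ∨ j, (l ∨ l) ∨ j) ∨ d(c ∨ l ∨ b, d(b, j, l), b ∨ j), d(b ∨ j, c ∨ c ∨ l ∨ j, b ∨ l) ∨ (d(d(c, l, c), c ∨ j, d(b, b, j)) ∨ d(c ∨ (c ∨ b), l ∨ c ∨ j, d(l, l, l))) ∨ (j ∨ d(c, l, b)) ∨ j ∨ b, d(d(d(c, j, l), c ∨ b, j ∨ (j ∨ c)), l, c)), c, l)  →  d(d(d(b ∨ c ∨ l, d(b, j, l), b ∨ j) ∨ d(d(l, j, c), c ∨ j ∨ j, j ∨ l ∨ l), b ∨ d(b ∨ c ∨ c, c ∨ j ∨ l, d(l, l, l)) ∨ d(b ∨ j, c ∨ c ∨ j ∨ l, b ∨ l) ∨ d(c, l, b) ∨ d(d(c, l, c), c ∨ j, d(b, b, j)) ∨ j ∨ j, d(d(d(c, j, l), b ∨ c, c ∨ j ∨ j), l, c)), c, l)
  Order the arguments:  c ∨ c ∨ d(d(d(b ∨ c ∨ l, d(b, j, l), b ∨ j) ∨ d(d(l, j, c), c ∨ j ∨ j, j ∨ l ∨ l), b ∨ d(b ∨ c ∨ c, c ∨ j ∨ l, d(l, l, l)) ∨ d(b ∨ j, c ∨ c ∨ j ∨ l, b ∨ l) ∨ d(c, l, b) ∨ d(d(c, l, c), c ∨ j, d(b, b, j)) ∨ j ∨ j, d(d(d(c, j, l), b ∨ c, c ∨ j ∨ j), l, c)), c, l)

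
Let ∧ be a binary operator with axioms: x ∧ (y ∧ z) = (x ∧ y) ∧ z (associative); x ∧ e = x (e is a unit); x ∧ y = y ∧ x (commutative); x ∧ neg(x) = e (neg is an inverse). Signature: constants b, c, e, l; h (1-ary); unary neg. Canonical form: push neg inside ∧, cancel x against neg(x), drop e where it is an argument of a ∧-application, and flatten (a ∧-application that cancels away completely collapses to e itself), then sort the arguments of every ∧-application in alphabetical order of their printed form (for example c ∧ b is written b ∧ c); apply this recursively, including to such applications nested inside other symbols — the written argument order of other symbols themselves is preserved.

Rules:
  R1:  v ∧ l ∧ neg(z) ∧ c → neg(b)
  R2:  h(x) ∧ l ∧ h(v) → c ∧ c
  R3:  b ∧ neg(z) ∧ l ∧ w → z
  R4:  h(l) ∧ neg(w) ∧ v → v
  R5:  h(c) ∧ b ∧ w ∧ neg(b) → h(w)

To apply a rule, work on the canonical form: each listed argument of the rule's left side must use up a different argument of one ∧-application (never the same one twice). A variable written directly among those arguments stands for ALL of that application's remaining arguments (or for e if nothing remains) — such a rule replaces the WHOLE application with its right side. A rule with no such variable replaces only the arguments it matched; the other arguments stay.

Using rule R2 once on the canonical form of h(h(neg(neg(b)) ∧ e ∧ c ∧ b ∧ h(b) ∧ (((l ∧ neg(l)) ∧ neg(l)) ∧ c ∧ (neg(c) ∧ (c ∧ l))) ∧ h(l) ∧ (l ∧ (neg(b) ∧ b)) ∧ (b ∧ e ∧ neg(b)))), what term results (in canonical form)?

Canonical form:  h(h(b ∧ b ∧ c ∧ c ∧ h(b) ∧ h(l) ∧ l))
Apply R2:  consuming h(b), h(l), l;  v := l, x := b
Giving:  h(h(b ∧ b ∧ c ∧ c ∧ c ∧ c))

Answer: h(h(b ∧ b ∧ c ∧ c ∧ c ∧ c))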